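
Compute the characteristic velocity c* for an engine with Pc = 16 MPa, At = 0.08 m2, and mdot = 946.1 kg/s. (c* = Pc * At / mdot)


c* = 16e6 * 0.08 / 946.1 = 1353 m/s

1353 m/s


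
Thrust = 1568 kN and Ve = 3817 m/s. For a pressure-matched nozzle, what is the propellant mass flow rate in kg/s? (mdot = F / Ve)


mdot = F / Ve = 1568000 / 3817 = 410.8 kg/s

410.8 kg/s


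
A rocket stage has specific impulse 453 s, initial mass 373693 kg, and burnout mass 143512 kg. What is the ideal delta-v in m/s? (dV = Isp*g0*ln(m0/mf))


Ve = 453 * 9.81 = 4443.93 m/s
dV = 4443.93 * ln(373693/143512) = 4253 m/s

4253 m/s


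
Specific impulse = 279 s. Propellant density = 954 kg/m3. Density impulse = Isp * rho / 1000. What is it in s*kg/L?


rho*Isp = 279 * 954 / 1000 = 266 s*kg/L

266 s*kg/L


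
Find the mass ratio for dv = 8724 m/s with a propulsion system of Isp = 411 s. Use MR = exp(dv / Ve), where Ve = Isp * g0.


Ve = 411 * 9.81 = 4031.91 m/s
MR = exp(8724 / 4031.91) = 8.704

8.704


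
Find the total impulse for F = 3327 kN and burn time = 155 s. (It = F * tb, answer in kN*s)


It = 3327 * 155 = 515685 kN*s

515685 kN*s


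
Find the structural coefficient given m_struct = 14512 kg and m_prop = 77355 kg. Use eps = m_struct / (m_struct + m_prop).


eps = 14512 / (14512 + 77355) = 0.158

0.158


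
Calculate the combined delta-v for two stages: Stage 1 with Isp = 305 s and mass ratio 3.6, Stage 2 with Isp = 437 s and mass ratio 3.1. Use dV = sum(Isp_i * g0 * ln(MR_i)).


dV1 = 305 * 9.81 * ln(3.6) = 3832.6 m/s
dV2 = 437 * 9.81 * ln(3.1) = 4850.3 m/s
Total dV = 3832.6 + 4850.3 = 8682.9 m/s ~ 8683 m/s

8683 m/s


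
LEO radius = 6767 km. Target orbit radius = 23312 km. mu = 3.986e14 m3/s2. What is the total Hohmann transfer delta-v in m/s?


V1 = sqrt(mu/r1) = 7674.86 m/s
dV1 = V1*(sqrt(2*r2/(r1+r2)) - 1) = 1880.42 m/s
V2 = sqrt(mu/r2) = 4135.03 m/s
dV2 = V2*(1 - sqrt(2*r1/(r1+r2))) = 1361.33 m/s
Total dV = 3242 m/s

3242 m/s


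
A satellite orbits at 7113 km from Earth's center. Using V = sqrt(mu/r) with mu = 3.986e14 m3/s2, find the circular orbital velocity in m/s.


V = sqrt(3.986e14 / 7113000) = 7486 m/s

7486 m/s


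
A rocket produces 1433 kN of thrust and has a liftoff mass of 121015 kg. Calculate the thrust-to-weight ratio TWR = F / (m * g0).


TWR = 1433000 / (121015 * 9.81) = 1.21

1.21


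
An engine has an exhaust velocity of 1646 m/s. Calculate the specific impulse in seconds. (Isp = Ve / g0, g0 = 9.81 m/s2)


Isp = Ve / g0 = 1646 / 9.81 = 167.8 s

167.8 s


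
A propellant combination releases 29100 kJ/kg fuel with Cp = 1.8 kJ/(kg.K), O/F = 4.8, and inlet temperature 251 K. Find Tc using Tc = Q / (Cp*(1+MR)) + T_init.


Tc = 29100 / (1.8 * (1 + 4.8)) + 251 = 3038 K

3038 K


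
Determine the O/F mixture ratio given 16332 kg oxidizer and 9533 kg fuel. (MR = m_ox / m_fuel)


MR = 16332 / 9533 = 1.71

1.71


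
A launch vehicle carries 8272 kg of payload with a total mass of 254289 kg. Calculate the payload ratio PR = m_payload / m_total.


PR = 8272 / 254289 = 0.0325

0.0325


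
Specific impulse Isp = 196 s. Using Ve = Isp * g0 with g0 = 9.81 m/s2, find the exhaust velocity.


Ve = Isp * g0 = 196 * 9.81 = 1922.8 m/s

1922.8 m/s


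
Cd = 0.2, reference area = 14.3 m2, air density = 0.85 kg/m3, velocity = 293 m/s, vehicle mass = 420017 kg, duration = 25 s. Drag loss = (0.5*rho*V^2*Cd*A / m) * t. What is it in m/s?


D = 0.5 * 0.85 * 293^2 * 0.2 * 14.3 = 104349.46 N
a = 104349.46 / 420017 = 0.2484 m/s2
dV = 0.2484 * 25 = 6.2 m/s

6.2 m/s


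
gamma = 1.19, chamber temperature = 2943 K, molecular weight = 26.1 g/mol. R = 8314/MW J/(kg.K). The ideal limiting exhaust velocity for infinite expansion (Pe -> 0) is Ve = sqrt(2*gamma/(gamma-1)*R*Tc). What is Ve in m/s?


R = 8314 / 26.1 = 318.54 J/(kg.K)
Ve = sqrt(2 * 1.19 / (1.19 - 1) * 318.54 * 2943) = 3427 m/s

3427 m/s


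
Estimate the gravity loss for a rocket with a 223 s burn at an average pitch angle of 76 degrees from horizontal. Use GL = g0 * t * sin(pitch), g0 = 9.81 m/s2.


GL = 9.81 * 223 * sin(76 deg) = 2123 m/s

2123 m/s


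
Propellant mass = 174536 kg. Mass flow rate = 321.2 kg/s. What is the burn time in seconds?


tb = 174536 / 321.2 = 543.4 s

543.4 s


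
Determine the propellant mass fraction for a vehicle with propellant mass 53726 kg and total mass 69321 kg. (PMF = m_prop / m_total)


PMF = 53726 / 69321 = 0.775

0.775


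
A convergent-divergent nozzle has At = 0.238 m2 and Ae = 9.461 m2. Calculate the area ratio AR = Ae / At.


AR = 9.461 / 0.238 = 39.8

39.8


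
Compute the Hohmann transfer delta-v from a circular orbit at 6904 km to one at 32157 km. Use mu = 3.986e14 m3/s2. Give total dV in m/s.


V1 = sqrt(mu/r1) = 7598.33 m/s
dV1 = V1*(sqrt(2*r2/(r1+r2)) - 1) = 2151.55 m/s
V2 = sqrt(mu/r2) = 3520.72 m/s
dV2 = V2*(1 - sqrt(2*r1/(r1+r2))) = 1427.45 m/s
Total dV = 3579 m/s

3579 m/s


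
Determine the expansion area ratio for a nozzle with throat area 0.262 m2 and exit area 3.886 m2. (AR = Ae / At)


AR = 3.886 / 0.262 = 14.8

14.8


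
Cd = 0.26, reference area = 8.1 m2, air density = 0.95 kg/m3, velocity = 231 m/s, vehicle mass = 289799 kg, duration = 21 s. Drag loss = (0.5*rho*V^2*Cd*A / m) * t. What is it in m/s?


D = 0.5 * 0.95 * 231^2 * 0.26 * 8.1 = 53379.68 N
a = 53379.68 / 289799 = 0.1842 m/s2
dV = 0.1842 * 21 = 3.9 m/s

3.9 m/s


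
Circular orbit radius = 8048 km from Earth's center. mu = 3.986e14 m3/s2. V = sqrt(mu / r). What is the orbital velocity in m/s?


V = sqrt(3.986e14 / 8048000) = 7038 m/s

7038 m/s


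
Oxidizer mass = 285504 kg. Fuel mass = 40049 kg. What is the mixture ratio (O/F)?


MR = 285504 / 40049 = 7.13

7.13


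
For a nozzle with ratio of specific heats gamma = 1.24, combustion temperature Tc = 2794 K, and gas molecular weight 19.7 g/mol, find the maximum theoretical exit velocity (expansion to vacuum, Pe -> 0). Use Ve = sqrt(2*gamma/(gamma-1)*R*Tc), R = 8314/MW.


R = 8314 / 19.7 = 422.03 J/(kg.K)
Ve = sqrt(2 * 1.24 / (1.24 - 1) * 422.03 * 2794) = 3491 m/s

3491 m/s


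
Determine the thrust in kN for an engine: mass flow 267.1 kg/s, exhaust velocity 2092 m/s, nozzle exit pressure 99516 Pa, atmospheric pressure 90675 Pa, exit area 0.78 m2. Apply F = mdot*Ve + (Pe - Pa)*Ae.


F = 267.1 * 2092 + (99516 - 90675) * 0.78 = 565669.0 N = 565.7 kN

565.7 kN


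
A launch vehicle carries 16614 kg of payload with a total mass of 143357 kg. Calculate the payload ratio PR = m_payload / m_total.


PR = 16614 / 143357 = 0.1159

0.1159


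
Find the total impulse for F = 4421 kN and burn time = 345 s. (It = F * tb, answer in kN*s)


It = 4421 * 345 = 1525245 kN*s

1525245 kN*s


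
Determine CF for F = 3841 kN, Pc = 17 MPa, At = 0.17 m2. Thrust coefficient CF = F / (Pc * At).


CF = 3841000 / (17e6 * 0.17) = 1.33

1.33


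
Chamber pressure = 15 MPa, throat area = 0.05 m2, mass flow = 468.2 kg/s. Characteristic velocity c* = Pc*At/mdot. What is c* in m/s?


c* = 15e6 * 0.05 / 468.2 = 1602 m/s

1602 m/s


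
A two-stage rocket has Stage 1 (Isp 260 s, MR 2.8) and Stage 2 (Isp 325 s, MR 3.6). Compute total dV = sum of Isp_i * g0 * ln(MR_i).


dV1 = 260 * 9.81 * ln(2.8) = 2626.1 m/s
dV2 = 325 * 9.81 * ln(3.6) = 4083.9 m/s
Total dV = 2626.1 + 4083.9 = 6710.0 m/s ~ 6710 m/s

6710 m/s


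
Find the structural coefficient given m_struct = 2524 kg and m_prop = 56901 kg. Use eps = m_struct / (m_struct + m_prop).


eps = 2524 / (2524 + 56901) = 0.0425

0.0425


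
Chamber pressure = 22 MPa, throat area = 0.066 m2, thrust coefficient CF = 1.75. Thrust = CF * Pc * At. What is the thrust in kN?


F = 1.75 * 22e6 * 0.066 = 2.5410e+06 N = 2541.0 kN

2541.0 kN


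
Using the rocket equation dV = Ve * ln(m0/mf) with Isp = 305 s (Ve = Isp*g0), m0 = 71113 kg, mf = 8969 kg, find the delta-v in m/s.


Ve = 305 * 9.81 = 2992.05 m/s
dV = 2992.05 * ln(71113/8969) = 6195 m/s

6195 m/s


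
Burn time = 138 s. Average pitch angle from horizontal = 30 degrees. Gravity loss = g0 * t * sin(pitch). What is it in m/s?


GL = 9.81 * 138 * sin(30 deg) = 677 m/s

677 m/s


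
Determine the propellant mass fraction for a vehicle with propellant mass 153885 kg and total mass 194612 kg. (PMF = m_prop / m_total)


PMF = 153885 / 194612 = 0.791

0.791


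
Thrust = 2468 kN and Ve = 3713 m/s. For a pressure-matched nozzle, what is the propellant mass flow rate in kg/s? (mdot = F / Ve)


mdot = F / Ve = 2468000 / 3713 = 664.7 kg/s

664.7 kg/s


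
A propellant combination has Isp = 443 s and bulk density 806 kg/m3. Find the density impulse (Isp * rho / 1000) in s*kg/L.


rho*Isp = 443 * 806 / 1000 = 357 s*kg/L

357 s*kg/L


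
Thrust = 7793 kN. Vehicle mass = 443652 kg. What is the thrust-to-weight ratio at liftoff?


TWR = 7793000 / (443652 * 9.81) = 1.79

1.79


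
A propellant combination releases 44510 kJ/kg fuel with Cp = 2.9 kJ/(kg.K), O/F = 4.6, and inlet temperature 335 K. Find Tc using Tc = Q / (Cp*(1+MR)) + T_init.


Tc = 44510 / (2.9 * (1 + 4.6)) + 335 = 3076 K

3076 K


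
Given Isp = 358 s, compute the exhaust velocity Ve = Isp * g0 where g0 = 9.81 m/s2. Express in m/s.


Ve = Isp * g0 = 358 * 9.81 = 3512.0 m/s

3512.0 m/s


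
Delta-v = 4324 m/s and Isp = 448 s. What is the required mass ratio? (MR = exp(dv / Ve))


Ve = 448 * 9.81 = 4394.88 m/s
MR = exp(4324 / 4394.88) = 2.675

2.675


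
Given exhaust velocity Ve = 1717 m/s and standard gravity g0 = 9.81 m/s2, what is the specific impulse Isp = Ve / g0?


Isp = Ve / g0 = 1717 / 9.81 = 175.0 s

175.0 s


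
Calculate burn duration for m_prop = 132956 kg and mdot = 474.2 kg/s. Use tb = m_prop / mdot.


tb = 132956 / 474.2 = 280.4 s

280.4 s


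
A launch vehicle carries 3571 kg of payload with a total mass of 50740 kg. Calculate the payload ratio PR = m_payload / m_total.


PR = 3571 / 50740 = 0.0704

0.0704


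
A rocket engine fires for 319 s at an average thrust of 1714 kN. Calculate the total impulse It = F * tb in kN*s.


It = 1714 * 319 = 546766 kN*s

546766 kN*s


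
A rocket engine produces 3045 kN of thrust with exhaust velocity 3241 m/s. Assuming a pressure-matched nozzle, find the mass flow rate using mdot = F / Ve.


mdot = F / Ve = 3045000 / 3241 = 939.5 kg/s

939.5 kg/s


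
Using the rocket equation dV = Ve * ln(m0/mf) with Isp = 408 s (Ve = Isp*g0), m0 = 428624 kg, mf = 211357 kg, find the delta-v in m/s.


Ve = 408 * 9.81 = 4002.48 m/s
dV = 4002.48 * ln(428624/211357) = 2830 m/s

2830 m/s


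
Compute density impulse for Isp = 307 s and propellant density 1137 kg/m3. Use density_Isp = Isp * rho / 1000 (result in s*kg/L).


rho*Isp = 307 * 1137 / 1000 = 349 s*kg/L

349 s*kg/L


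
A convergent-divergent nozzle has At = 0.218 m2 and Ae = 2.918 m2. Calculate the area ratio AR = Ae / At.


AR = 2.918 / 0.218 = 13.4

13.4


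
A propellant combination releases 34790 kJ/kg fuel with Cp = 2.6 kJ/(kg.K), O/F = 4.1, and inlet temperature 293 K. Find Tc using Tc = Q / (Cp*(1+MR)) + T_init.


Tc = 34790 / (2.6 * (1 + 4.1)) + 293 = 2917 K

2917 K


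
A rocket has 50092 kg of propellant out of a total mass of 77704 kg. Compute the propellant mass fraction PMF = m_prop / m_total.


PMF = 50092 / 77704 = 0.645

0.645


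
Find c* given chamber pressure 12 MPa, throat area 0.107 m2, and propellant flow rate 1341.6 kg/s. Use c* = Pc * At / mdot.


c* = 12e6 * 0.107 / 1341.6 = 957 m/s

957 m/s


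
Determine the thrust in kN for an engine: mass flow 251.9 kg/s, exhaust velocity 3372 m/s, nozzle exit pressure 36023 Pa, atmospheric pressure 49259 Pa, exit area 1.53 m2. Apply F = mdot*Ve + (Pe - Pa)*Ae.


F = 251.9 * 3372 + (36023 - 49259) * 1.53 = 829156.0 N = 829.2 kN

829.2 kN


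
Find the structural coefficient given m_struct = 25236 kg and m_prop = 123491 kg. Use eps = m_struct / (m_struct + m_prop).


eps = 25236 / (25236 + 123491) = 0.1697

0.1697


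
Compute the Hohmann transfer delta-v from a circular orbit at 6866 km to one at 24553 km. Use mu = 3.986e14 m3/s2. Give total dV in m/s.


V1 = sqrt(mu/r1) = 7619.33 m/s
dV1 = V1*(sqrt(2*r2/(r1+r2)) - 1) = 1906.17 m/s
V2 = sqrt(mu/r2) = 4029.18 m/s
dV2 = V2*(1 - sqrt(2*r1/(r1+r2))) = 1365.47 m/s
Total dV = 3272 m/s

3272 m/s


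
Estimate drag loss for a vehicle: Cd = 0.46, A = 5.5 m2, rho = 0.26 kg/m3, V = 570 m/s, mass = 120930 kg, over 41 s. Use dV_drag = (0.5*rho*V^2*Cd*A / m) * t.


D = 0.5 * 0.26 * 570^2 * 0.46 * 5.5 = 106859.61 N
a = 106859.61 / 120930 = 0.8836 m/s2
dV = 0.8836 * 41 = 36.2 m/s

36.2 m/s


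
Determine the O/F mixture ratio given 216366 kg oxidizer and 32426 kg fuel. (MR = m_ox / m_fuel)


MR = 216366 / 32426 = 6.67

6.67


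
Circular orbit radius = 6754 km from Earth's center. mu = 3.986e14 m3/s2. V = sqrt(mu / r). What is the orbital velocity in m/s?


V = sqrt(3.986e14 / 6754000) = 7682 m/s

7682 m/s


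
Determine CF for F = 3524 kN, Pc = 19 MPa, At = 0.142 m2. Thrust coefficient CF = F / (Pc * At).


CF = 3524000 / (19e6 * 0.142) = 1.31

1.31


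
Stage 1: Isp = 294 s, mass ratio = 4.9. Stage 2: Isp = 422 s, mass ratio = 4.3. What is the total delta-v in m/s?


dV1 = 294 * 9.81 * ln(4.9) = 4583.6 m/s
dV2 = 422 * 9.81 * ln(4.3) = 6038.4 m/s
Total dV = 4583.6 + 6038.4 = 10622.0 m/s ~ 10622 m/s

10622 m/s


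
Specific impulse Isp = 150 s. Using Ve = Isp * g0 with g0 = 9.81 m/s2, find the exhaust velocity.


Ve = Isp * g0 = 150 * 9.81 = 1471.5 m/s

1471.5 m/s


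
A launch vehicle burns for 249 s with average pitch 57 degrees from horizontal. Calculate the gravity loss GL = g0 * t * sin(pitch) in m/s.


GL = 9.81 * 249 * sin(57 deg) = 2049 m/s

2049 m/s


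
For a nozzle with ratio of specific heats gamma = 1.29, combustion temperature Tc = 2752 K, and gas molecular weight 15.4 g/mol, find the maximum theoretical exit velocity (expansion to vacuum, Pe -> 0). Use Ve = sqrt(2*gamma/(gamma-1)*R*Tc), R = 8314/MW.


R = 8314 / 15.4 = 539.87 J/(kg.K)
Ve = sqrt(2 * 1.29 / (1.29 - 1) * 539.87 * 2752) = 3636 m/s

3636 m/s


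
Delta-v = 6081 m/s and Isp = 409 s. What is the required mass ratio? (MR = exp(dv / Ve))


Ve = 409 * 9.81 = 4012.29 m/s
MR = exp(6081 / 4012.29) = 4.552

4.552


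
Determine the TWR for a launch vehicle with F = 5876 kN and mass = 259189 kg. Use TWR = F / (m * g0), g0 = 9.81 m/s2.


TWR = 5876000 / (259189 * 9.81) = 2.31

2.31


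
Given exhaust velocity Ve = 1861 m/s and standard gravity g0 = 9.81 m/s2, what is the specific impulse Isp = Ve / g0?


Isp = Ve / g0 = 1861 / 9.81 = 189.7 s

189.7 s


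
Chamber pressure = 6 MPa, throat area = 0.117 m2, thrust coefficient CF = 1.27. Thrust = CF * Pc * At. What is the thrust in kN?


F = 1.27 * 6e6 * 0.117 = 891540.0 N = 891.5 kN

891.5 kN


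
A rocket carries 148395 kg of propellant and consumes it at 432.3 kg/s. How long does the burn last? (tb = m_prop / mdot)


tb = 148395 / 432.3 = 343.3 s

343.3 s


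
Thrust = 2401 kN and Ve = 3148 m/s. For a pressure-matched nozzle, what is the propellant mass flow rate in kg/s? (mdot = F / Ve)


mdot = F / Ve = 2401000 / 3148 = 762.7 kg/s

762.7 kg/s


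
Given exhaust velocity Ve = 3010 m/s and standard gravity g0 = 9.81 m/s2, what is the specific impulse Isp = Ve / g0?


Isp = Ve / g0 = 3010 / 9.81 = 306.8 s

306.8 s


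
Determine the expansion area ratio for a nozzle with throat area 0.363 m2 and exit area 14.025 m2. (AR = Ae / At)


AR = 14.025 / 0.363 = 38.6

38.6


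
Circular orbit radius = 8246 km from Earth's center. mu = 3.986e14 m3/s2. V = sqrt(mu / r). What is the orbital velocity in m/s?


V = sqrt(3.986e14 / 8246000) = 6953 m/s

6953 m/s


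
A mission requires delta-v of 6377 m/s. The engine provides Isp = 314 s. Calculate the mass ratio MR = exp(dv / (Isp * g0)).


Ve = 314 * 9.81 = 3080.34 m/s
MR = exp(6377 / 3080.34) = 7.927

7.927


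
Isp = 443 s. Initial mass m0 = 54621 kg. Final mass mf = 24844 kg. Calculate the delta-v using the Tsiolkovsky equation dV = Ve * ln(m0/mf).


Ve = 443 * 9.81 = 4345.83 m/s
dV = 4345.83 * ln(54621/24844) = 3424 m/s

3424 m/s


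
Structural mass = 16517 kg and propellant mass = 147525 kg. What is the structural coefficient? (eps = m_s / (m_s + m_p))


eps = 16517 / (16517 + 147525) = 0.1007

0.1007


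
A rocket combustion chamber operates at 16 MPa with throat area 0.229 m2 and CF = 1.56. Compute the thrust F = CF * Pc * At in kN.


F = 1.56 * 16e6 * 0.229 = 5.7158e+06 N = 5715.8 kN

5715.8 kN


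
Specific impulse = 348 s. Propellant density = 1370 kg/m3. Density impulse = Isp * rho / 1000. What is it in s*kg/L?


rho*Isp = 348 * 1370 / 1000 = 477 s*kg/L

477 s*kg/L


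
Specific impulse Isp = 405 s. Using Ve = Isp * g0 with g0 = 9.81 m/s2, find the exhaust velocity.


Ve = Isp * g0 = 405 * 9.81 = 3973.1 m/s

3973.1 m/s


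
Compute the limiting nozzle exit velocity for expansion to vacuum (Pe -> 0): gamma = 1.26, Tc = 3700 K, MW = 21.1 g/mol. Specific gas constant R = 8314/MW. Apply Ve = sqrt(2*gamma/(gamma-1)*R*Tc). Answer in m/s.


R = 8314 / 21.1 = 394.03 J/(kg.K)
Ve = sqrt(2 * 1.26 / (1.26 - 1) * 394.03 * 3700) = 3759 m/s

3759 m/s


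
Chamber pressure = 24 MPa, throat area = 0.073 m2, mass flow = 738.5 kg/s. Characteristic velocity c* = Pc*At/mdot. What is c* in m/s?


c* = 24e6 * 0.073 / 738.5 = 2372 m/s

2372 m/s


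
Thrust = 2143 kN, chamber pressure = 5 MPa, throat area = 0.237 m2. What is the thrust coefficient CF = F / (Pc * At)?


CF = 2143000 / (5e6 * 0.237) = 1.81

1.81


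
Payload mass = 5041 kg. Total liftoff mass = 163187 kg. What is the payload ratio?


PR = 5041 / 163187 = 0.0309

0.0309


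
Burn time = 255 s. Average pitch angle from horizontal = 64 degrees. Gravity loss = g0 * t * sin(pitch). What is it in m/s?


GL = 9.81 * 255 * sin(64 deg) = 2248 m/s

2248 m/s


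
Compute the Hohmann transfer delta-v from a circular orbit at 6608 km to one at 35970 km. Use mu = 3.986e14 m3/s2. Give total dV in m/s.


V1 = sqrt(mu/r1) = 7766.65 m/s
dV1 = V1*(sqrt(2*r2/(r1+r2)) - 1) = 2328.81 m/s
V2 = sqrt(mu/r2) = 3328.88 m/s
dV2 = V2*(1 - sqrt(2*r1/(r1+r2))) = 1474.26 m/s
Total dV = 3803 m/s

3803 m/s


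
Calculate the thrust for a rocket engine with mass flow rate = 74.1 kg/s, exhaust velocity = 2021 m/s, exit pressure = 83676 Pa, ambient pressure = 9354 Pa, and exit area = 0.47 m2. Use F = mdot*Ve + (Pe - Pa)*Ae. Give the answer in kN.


F = 74.1 * 2021 + (83676 - 9354) * 0.47 = 184687.0 N = 184.7 kN

184.7 kN


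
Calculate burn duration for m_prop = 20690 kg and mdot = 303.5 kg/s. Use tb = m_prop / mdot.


tb = 20690 / 303.5 = 68.2 s

68.2 s


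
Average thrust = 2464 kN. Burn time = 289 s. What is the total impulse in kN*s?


It = 2464 * 289 = 712096 kN*s

712096 kN*s


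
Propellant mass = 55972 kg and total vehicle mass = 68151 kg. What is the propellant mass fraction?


PMF = 55972 / 68151 = 0.821

0.821


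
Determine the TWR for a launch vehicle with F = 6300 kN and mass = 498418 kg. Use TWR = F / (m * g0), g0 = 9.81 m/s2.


TWR = 6300000 / (498418 * 9.81) = 1.29

1.29


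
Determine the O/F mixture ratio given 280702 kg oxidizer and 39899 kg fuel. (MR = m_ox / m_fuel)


MR = 280702 / 39899 = 7.04

7.04


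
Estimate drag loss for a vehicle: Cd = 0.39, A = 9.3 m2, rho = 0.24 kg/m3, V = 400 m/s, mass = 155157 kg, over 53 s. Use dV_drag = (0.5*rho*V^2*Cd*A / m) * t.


D = 0.5 * 0.24 * 400^2 * 0.39 * 9.3 = 69638.4 N
a = 69638.4 / 155157 = 0.4488 m/s2
dV = 0.4488 * 53 = 23.8 m/s

23.8 m/s


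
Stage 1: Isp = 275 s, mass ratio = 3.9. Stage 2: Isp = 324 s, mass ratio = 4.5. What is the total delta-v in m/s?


dV1 = 275 * 9.81 * ln(3.9) = 3671.6 m/s
dV2 = 324 * 9.81 * ln(4.5) = 4780.6 m/s
Total dV = 3671.6 + 4780.6 = 8452.2 m/s ~ 8452 m/s

8452 m/s


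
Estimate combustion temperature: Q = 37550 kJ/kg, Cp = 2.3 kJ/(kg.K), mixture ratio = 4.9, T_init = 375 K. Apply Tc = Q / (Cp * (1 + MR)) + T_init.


Tc = 37550 / (2.3 * (1 + 4.9)) + 375 = 3142 K

3142 K


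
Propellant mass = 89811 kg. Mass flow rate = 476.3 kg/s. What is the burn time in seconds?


tb = 89811 / 476.3 = 188.6 s

188.6 s


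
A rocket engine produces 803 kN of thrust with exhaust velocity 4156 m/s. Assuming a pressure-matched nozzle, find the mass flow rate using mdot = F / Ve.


mdot = F / Ve = 803000 / 4156 = 193.2 kg/s

193.2 kg/s


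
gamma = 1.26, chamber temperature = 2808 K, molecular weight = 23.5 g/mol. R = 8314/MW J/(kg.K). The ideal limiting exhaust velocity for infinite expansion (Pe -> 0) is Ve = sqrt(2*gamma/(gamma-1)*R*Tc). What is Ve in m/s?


R = 8314 / 23.5 = 353.79 J/(kg.K)
Ve = sqrt(2 * 1.26 / (1.26 - 1) * 353.79 * 2808) = 3103 m/s

3103 m/s


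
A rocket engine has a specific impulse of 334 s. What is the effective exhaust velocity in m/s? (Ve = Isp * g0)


Ve = Isp * g0 = 334 * 9.81 = 3276.5 m/s

3276.5 m/s


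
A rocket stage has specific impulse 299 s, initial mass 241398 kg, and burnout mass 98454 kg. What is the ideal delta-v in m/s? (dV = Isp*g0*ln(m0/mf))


Ve = 299 * 9.81 = 2933.19 m/s
dV = 2933.19 * ln(241398/98454) = 2631 m/s

2631 m/s


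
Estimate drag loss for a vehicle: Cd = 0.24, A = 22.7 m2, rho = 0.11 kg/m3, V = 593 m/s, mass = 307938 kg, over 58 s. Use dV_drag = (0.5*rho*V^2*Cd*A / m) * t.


D = 0.5 * 0.11 * 593^2 * 0.24 * 22.7 = 105368.11 N
a = 105368.11 / 307938 = 0.3422 m/s2
dV = 0.3422 * 58 = 19.8 m/s

19.8 m/s


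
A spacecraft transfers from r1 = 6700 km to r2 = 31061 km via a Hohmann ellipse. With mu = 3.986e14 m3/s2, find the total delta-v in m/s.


V1 = sqrt(mu/r1) = 7713.14 m/s
dV1 = V1*(sqrt(2*r2/(r1+r2)) - 1) = 2179.96 m/s
V2 = sqrt(mu/r2) = 3582.29 m/s
dV2 = V2*(1 - sqrt(2*r1/(r1+r2))) = 1448.31 m/s
Total dV = 3628 m/s

3628 m/s


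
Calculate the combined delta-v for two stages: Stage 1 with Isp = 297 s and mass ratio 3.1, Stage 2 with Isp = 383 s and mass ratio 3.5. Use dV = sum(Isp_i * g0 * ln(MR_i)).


dV1 = 297 * 9.81 * ln(3.1) = 3296.4 m/s
dV2 = 383 * 9.81 * ln(3.5) = 4706.9 m/s
Total dV = 3296.4 + 4706.9 = 8003.3 m/s ~ 8003 m/s

8003 m/s


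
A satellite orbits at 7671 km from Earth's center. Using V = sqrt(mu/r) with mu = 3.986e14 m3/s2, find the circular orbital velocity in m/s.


V = sqrt(3.986e14 / 7671000) = 7208 m/s

7208 m/s


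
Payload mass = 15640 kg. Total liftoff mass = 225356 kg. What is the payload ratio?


PR = 15640 / 225356 = 0.0694

0.0694


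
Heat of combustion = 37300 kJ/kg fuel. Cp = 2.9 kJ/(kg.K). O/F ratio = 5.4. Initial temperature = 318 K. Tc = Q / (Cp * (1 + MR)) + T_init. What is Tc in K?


Tc = 37300 / (2.9 * (1 + 5.4)) + 318 = 2328 K

2328 K


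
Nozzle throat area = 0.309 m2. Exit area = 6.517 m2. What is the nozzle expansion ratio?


AR = 6.517 / 0.309 = 21.1

21.1


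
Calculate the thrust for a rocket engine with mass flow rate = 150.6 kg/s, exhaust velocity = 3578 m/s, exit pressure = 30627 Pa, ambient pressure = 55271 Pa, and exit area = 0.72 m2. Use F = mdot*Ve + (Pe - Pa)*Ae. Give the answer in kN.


F = 150.6 * 3578 + (30627 - 55271) * 0.72 = 521103.0 N = 521.1 kN

521.1 kN


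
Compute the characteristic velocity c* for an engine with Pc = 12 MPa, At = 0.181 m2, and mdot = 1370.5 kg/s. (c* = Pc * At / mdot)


c* = 12e6 * 0.181 / 1370.5 = 1585 m/s

1585 m/s


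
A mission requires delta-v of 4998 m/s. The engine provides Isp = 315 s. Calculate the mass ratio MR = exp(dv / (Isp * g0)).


Ve = 315 * 9.81 = 3090.15 m/s
MR = exp(4998 / 3090.15) = 5.04

5.04


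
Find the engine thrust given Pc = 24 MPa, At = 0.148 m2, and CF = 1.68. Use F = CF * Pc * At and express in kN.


F = 1.68 * 24e6 * 0.148 = 5.9674e+06 N = 5967.4 kN

5967.4 kN


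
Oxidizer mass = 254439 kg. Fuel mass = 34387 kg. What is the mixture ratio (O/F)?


MR = 254439 / 34387 = 7.4

7.4


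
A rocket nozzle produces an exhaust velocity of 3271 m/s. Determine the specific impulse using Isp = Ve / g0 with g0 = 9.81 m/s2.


Isp = Ve / g0 = 3271 / 9.81 = 333.4 s

333.4 s


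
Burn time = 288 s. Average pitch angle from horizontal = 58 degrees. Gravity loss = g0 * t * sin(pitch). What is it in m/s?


GL = 9.81 * 288 * sin(58 deg) = 2396 m/s

2396 m/s


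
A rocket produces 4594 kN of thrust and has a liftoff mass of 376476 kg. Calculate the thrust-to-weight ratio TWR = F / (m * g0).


TWR = 4594000 / (376476 * 9.81) = 1.24

1.24


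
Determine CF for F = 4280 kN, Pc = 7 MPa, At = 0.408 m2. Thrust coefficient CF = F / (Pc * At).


CF = 4280000 / (7e6 * 0.408) = 1.5

1.5


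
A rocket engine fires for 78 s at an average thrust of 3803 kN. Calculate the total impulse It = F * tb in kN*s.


It = 3803 * 78 = 296634 kN*s

296634 kN*s


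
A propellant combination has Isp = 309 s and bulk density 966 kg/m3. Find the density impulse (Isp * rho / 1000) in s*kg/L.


rho*Isp = 309 * 966 / 1000 = 298 s*kg/L

298 s*kg/L


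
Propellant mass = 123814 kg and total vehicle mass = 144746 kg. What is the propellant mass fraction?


PMF = 123814 / 144746 = 0.855

0.855


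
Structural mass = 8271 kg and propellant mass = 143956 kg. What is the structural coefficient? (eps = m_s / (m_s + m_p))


eps = 8271 / (8271 + 143956) = 0.0543

0.0543


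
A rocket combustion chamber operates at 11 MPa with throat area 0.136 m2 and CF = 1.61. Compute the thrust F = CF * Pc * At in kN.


F = 1.61 * 11e6 * 0.136 = 2.4086e+06 N = 2408.6 kN

2408.6 kN


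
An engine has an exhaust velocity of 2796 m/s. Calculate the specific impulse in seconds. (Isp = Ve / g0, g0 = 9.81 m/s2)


Isp = Ve / g0 = 2796 / 9.81 = 285.0 s

285.0 s


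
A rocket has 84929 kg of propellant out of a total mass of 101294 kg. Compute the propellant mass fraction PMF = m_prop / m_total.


PMF = 84929 / 101294 = 0.838

0.838


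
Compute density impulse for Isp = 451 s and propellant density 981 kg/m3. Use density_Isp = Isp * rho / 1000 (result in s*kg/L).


rho*Isp = 451 * 981 / 1000 = 442 s*kg/L

442 s*kg/L


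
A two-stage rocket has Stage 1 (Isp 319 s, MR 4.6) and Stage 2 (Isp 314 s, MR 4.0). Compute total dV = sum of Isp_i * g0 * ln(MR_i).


dV1 = 319 * 9.81 * ln(4.6) = 4775.6 m/s
dV2 = 314 * 9.81 * ln(4.0) = 4270.3 m/s
Total dV = 4775.6 + 4270.3 = 9045.9 m/s ~ 9046 m/s

9046 m/s


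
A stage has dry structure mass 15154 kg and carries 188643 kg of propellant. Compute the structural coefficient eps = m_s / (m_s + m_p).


eps = 15154 / (15154 + 188643) = 0.0744

0.0744


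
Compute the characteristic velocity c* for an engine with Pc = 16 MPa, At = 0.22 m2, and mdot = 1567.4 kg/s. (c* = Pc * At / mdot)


c* = 16e6 * 0.22 / 1567.4 = 2246 m/s

2246 m/s


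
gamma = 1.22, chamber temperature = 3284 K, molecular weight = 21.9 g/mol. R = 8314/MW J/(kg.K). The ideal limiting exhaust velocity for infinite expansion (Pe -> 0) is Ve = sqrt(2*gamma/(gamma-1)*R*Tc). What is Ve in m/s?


R = 8314 / 21.9 = 379.63 J/(kg.K)
Ve = sqrt(2 * 1.22 / (1.22 - 1) * 379.63 * 3284) = 3719 m/s

3719 m/s


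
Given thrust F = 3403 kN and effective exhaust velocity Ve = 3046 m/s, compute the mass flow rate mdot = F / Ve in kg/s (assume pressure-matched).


mdot = F / Ve = 3403000 / 3046 = 1117.2 kg/s

1117.2 kg/s


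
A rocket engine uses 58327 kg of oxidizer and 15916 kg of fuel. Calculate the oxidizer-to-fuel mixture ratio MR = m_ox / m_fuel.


MR = 58327 / 15916 = 3.66

3.66


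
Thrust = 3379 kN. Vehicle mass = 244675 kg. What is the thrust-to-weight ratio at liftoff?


TWR = 3379000 / (244675 * 9.81) = 1.41

1.41


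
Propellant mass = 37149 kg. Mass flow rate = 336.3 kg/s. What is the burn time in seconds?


tb = 37149 / 336.3 = 110.5 s

110.5 s


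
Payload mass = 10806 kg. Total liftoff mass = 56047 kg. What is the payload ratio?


PR = 10806 / 56047 = 0.1928

0.1928


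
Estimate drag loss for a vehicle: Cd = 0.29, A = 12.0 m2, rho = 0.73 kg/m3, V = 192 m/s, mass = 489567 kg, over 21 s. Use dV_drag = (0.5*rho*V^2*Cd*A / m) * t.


D = 0.5 * 0.73 * 192^2 * 0.29 * 12.0 = 46824.65 N
a = 46824.65 / 489567 = 0.0956 m/s2
dV = 0.0956 * 21 = 2.0 m/s

2.0 m/s


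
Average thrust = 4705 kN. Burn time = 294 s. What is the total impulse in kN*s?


It = 4705 * 294 = 1383270 kN*s

1383270 kN*s


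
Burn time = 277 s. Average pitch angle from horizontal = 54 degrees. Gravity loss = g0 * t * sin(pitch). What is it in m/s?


GL = 9.81 * 277 * sin(54 deg) = 2198 m/s

2198 m/s


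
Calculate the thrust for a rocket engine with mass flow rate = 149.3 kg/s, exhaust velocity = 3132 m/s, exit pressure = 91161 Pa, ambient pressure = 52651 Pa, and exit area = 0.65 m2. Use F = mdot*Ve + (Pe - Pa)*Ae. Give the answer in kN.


F = 149.3 * 3132 + (91161 - 52651) * 0.65 = 492639.0 N = 492.6 kN

492.6 kN


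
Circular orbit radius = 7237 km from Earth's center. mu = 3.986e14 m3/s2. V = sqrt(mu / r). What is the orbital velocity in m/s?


V = sqrt(3.986e14 / 7237000) = 7421 m/s

7421 m/s


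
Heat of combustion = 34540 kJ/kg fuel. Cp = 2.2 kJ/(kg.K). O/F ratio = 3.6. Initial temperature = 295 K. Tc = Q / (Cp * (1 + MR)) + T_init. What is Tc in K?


Tc = 34540 / (2.2 * (1 + 3.6)) + 295 = 3708 K

3708 K


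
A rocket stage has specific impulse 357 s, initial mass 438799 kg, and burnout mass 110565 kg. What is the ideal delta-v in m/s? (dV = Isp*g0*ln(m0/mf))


Ve = 357 * 9.81 = 3502.17 m/s
dV = 3502.17 * ln(438799/110565) = 4828 m/s

4828 m/s


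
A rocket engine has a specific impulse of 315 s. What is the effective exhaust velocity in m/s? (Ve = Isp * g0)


Ve = Isp * g0 = 315 * 9.81 = 3090.2 m/s

3090.2 m/s


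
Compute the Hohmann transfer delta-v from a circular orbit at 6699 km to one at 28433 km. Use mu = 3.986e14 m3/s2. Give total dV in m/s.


V1 = sqrt(mu/r1) = 7713.72 m/s
dV1 = V1*(sqrt(2*r2/(r1+r2)) - 1) = 2100.11 m/s
V2 = sqrt(mu/r2) = 3744.19 m/s
dV2 = V2*(1 - sqrt(2*r1/(r1+r2))) = 1431.98 m/s
Total dV = 3532 m/s

3532 m/s


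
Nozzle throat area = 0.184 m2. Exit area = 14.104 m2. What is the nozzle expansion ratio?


AR = 14.104 / 0.184 = 76.7

76.7


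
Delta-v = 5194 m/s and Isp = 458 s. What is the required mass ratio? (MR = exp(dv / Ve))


Ve = 458 * 9.81 = 4492.98 m/s
MR = exp(5194 / 4492.98) = 3.177

3.177


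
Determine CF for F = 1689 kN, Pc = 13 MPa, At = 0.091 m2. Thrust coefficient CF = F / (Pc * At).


CF = 1689000 / (13e6 * 0.091) = 1.43

1.43


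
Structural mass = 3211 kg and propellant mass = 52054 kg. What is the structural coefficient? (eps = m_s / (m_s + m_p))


eps = 3211 / (3211 + 52054) = 0.0581

0.0581


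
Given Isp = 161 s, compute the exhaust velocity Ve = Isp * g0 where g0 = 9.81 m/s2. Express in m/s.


Ve = Isp * g0 = 161 * 9.81 = 1579.4 m/s

1579.4 m/s


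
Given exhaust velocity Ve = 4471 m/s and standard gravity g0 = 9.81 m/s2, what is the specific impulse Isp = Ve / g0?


Isp = Ve / g0 = 4471 / 9.81 = 455.8 s

455.8 s


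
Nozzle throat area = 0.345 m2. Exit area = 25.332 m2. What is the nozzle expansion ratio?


AR = 25.332 / 0.345 = 73.4

73.4


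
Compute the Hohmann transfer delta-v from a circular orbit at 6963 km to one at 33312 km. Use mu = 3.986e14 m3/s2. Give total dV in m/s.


V1 = sqrt(mu/r1) = 7566.07 m/s
dV1 = V1*(sqrt(2*r2/(r1+r2)) - 1) = 2165.16 m/s
V2 = sqrt(mu/r2) = 3459.14 m/s
dV2 = V2*(1 - sqrt(2*r1/(r1+r2))) = 1425.08 m/s
Total dV = 3590 m/s

3590 m/s


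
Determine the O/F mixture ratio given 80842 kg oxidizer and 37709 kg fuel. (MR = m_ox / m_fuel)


MR = 80842 / 37709 = 2.14

2.14


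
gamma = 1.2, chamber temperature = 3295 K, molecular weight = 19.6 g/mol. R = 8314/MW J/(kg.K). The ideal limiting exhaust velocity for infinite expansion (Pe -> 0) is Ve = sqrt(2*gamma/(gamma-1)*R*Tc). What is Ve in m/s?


R = 8314 / 19.6 = 424.18 J/(kg.K)
Ve = sqrt(2 * 1.2 / (1.2 - 1) * 424.18 * 3295) = 4095 m/s

4095 m/s


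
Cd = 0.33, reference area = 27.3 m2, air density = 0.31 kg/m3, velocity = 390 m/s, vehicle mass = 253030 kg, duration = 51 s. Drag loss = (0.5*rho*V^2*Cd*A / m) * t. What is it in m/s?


D = 0.5 * 0.31 * 390^2 * 0.33 * 27.3 = 212391.68 N
a = 212391.68 / 253030 = 0.8394 m/s2
dV = 0.8394 * 51 = 42.8 m/s

42.8 m/s


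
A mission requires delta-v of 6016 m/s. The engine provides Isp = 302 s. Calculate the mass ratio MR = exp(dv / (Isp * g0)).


Ve = 302 * 9.81 = 2962.62 m/s
MR = exp(6016 / 2962.62) = 7.619

7.619


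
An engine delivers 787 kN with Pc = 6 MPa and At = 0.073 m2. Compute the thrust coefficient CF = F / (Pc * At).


CF = 787000 / (6e6 * 0.073) = 1.8

1.8


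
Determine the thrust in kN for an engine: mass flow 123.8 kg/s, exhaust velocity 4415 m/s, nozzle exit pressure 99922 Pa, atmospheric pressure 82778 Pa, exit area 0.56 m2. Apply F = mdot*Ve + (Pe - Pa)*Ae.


F = 123.8 * 4415 + (99922 - 82778) * 0.56 = 556178.0 N = 556.2 kN

556.2 kN


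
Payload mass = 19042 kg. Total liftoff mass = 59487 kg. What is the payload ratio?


PR = 19042 / 59487 = 0.3201

0.3201


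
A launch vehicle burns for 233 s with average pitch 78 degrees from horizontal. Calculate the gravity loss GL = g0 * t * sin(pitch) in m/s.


GL = 9.81 * 233 * sin(78 deg) = 2236 m/s

2236 m/s


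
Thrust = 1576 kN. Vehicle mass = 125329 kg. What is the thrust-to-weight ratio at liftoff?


TWR = 1576000 / (125329 * 9.81) = 1.28

1.28


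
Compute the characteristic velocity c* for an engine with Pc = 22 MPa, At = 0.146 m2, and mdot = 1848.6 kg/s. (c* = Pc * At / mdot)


c* = 22e6 * 0.146 / 1848.6 = 1738 m/s

1738 m/s


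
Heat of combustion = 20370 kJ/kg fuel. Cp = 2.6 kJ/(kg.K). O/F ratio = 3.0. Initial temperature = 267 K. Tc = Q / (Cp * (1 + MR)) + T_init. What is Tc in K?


Tc = 20370 / (2.6 * (1 + 3.0)) + 267 = 2226 K

2226 K


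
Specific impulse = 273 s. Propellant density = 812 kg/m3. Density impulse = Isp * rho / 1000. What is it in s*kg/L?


rho*Isp = 273 * 812 / 1000 = 222 s*kg/L

222 s*kg/L


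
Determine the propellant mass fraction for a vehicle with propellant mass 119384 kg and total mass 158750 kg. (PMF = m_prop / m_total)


PMF = 119384 / 158750 = 0.752

0.752


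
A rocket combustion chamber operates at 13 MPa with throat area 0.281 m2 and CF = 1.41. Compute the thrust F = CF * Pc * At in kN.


F = 1.41 * 13e6 * 0.281 = 5.1507e+06 N = 5150.7 kN

5150.7 kN


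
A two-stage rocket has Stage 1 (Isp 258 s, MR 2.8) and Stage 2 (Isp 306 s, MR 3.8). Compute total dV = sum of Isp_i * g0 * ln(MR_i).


dV1 = 258 * 9.81 * ln(2.8) = 2605.9 m/s
dV2 = 306 * 9.81 * ln(3.8) = 4007.5 m/s
Total dV = 2605.9 + 4007.5 = 6613.4 m/s ~ 6613 m/s

6613 m/s


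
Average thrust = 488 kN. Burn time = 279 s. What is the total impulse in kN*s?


It = 488 * 279 = 136152 kN*s

136152 kN*s


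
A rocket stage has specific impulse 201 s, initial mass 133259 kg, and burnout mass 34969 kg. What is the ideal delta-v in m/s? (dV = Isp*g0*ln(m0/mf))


Ve = 201 * 9.81 = 1971.81 m/s
dV = 1971.81 * ln(133259/34969) = 2638 m/s

2638 m/s


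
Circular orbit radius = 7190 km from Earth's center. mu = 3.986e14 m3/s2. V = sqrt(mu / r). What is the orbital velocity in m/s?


V = sqrt(3.986e14 / 7190000) = 7446 m/s

7446 m/s


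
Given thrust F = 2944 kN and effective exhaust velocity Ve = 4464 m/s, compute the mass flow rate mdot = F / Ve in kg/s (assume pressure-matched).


mdot = F / Ve = 2944000 / 4464 = 659.5 kg/s

659.5 kg/s


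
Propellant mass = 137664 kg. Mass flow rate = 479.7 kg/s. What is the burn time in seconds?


tb = 137664 / 479.7 = 287.0 s

287.0 s


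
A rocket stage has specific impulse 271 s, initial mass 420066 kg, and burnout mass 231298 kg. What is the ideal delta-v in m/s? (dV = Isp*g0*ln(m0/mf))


Ve = 271 * 9.81 = 2658.51 m/s
dV = 2658.51 * ln(420066/231298) = 1586 m/s

1586 m/s


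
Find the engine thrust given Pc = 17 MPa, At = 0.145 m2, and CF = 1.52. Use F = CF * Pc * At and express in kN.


F = 1.52 * 17e6 * 0.145 = 3.7468e+06 N = 3746.8 kN

3746.8 kN


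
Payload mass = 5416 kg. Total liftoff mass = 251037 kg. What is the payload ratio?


PR = 5416 / 251037 = 0.0216

0.0216


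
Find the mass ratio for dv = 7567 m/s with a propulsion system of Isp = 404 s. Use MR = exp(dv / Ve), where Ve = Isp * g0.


Ve = 404 * 9.81 = 3963.24 m/s
MR = exp(7567 / 3963.24) = 6.748

6.748


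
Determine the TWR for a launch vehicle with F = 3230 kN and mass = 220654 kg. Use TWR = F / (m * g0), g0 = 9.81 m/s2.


TWR = 3230000 / (220654 * 9.81) = 1.49

1.49


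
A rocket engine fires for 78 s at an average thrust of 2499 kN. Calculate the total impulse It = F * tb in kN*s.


It = 2499 * 78 = 194922 kN*s

194922 kN*s


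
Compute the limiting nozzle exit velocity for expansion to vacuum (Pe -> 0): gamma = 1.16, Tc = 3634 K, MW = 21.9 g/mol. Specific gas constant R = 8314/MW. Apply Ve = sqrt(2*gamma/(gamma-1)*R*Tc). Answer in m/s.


R = 8314 / 21.9 = 379.63 J/(kg.K)
Ve = sqrt(2 * 1.16 / (1.16 - 1) * 379.63 * 3634) = 4473 m/s

4473 m/s


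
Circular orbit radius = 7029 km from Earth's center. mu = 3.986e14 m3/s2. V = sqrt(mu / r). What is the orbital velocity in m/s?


V = sqrt(3.986e14 / 7029000) = 7530 m/s

7530 m/s


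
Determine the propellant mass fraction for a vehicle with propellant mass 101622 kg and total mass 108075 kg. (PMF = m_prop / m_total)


PMF = 101622 / 108075 = 0.94

0.94


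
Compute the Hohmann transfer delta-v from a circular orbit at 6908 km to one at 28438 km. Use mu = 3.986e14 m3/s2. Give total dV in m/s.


V1 = sqrt(mu/r1) = 7596.13 m/s
dV1 = V1*(sqrt(2*r2/(r1+r2)) - 1) = 2039.65 m/s
V2 = sqrt(mu/r2) = 3743.86 m/s
dV2 = V2*(1 - sqrt(2*r1/(r1+r2))) = 1403.19 m/s
Total dV = 3443 m/s

3443 m/s


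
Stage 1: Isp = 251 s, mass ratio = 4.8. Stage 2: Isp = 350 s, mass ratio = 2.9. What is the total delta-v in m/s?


dV1 = 251 * 9.81 * ln(4.8) = 3862.4 m/s
dV2 = 350 * 9.81 * ln(2.9) = 3655.7 m/s
Total dV = 3862.4 + 3655.7 = 7518.1 m/s ~ 7518 m/s

7518 m/s


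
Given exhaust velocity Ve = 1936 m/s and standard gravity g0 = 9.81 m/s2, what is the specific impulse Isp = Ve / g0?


Isp = Ve / g0 = 1936 / 9.81 = 197.3 s

197.3 s


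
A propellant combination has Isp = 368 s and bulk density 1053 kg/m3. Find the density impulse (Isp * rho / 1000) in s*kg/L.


rho*Isp = 368 * 1053 / 1000 = 388 s*kg/L

388 s*kg/L


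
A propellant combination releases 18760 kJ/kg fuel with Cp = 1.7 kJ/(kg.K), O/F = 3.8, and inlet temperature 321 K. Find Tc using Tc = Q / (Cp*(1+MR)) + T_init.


Tc = 18760 / (1.7 * (1 + 3.8)) + 321 = 2620 K

2620 K


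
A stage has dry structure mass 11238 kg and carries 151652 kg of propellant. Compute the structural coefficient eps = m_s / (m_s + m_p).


eps = 11238 / (11238 + 151652) = 0.069

0.069


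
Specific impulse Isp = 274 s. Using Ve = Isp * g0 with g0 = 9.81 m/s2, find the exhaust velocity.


Ve = Isp * g0 = 274 * 9.81 = 2687.9 m/s

2687.9 m/s


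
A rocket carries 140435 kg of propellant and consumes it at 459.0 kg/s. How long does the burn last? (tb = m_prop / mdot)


tb = 140435 / 459.0 = 306.0 s

306.0 s


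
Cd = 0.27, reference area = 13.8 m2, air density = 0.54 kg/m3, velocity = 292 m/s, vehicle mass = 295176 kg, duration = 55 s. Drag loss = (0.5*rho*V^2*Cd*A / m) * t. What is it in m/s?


D = 0.5 * 0.54 * 292^2 * 0.27 * 13.8 = 85777.29 N
a = 85777.29 / 295176 = 0.2906 m/s2
dV = 0.2906 * 55 = 16.0 m/s

16.0 m/s
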